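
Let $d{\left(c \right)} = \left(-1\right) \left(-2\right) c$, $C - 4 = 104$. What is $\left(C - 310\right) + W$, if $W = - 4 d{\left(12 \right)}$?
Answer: $-298$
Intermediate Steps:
$C = 108$ ($C = 4 + 104 = 108$)
$d{\left(c \right)} = 2 c$
$W = -96$ ($W = - 4 \cdot 2 \cdot 12 = \left(-4\right) 24 = -96$)
$\left(C - 310\right) + W = \left(108 - 310\right) - 96 = -202 - 96 = -298$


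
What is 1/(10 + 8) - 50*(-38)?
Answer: 34201/18 ≈ 1900.1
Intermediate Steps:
1/(10 + 8) - 50*(-38) = 1/18 + 1900 = 34201/18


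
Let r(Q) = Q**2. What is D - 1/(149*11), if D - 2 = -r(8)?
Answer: -101619/1639 ≈ -62.001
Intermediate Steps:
D = -62 (D = 2 - 1*8**2 = 2 - 1*64 = 2 - 64 = -62)
D - 1/(149*11) = -62 - 1/(149*11) = -62 - 1/1639 = -101619/1639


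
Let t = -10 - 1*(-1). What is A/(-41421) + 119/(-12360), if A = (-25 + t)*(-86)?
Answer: -13689913/170654520 ≈ -0.080220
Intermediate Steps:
t = -9 (t = -10 + 1 = -9)
A = 2924 (A = (-25 - 9)*(-86) = -34*(-86) = 2924)
A/(-41421) + 119/(-12360) = 2924/(-41421) + 119/(-12360) = 2924*(-1/41421) + 119*(-1/12360) = -2924/41421 - 119/12360 = -13689913/170654520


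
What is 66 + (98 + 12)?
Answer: 176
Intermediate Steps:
66 + (98 + 12) = 66 + 110 = 176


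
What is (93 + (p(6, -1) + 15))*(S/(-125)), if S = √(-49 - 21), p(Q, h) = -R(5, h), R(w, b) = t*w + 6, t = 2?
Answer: -92*I*√70/125 ≈ -6.1578*I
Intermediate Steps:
R(w, b) = 6 + 2*w (R(w, b) = 2*w + 6 = 6 + 2*w)
p(Q, h) = -16 (p(Q, h) = -(6 + 2*5) = -(6 + 10) = -1*16 = -16)
S = I*√70 (S = √(-70) = I*√70 ≈ 8.3666*I)
(93 + (p(6, -1) + 15))*(S/(-125)) = (93 + (-16 + 15))*((I*√70)/(-125)) = (93 - 1)*((I*√70)*(-1/125)) = 92*(-I*√70/125) = -92*I*√70/125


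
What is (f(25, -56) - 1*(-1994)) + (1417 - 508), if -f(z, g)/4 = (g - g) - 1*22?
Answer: 2991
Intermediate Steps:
f(z, g) = 88 (f(z, g) = -4*((g - g) - 1*22) = -4*(0 - 22) = -4*(-22) = 88)
(f(25, -56) - 1*(-1994)) + (1417 - 508) = (88 - 1*(-1994)) + (1417 - 508) = (88 + 1994) + 909 = 2082 + 909 = 2991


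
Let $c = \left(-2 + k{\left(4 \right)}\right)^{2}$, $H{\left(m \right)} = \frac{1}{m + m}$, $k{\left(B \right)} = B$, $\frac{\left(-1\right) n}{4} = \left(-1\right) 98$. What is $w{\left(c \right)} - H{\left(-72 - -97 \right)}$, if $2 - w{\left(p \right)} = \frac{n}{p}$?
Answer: $- \frac{4801}{50} \approx -96.02$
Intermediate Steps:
$n = 392$ ($n = - 4 \left(\left(-1\right) 98\right) = \left(-4\right) \left(-98\right) = 392$)
$H{\left(m \right)} = \frac{1}{2 m}$
$c = 4$ ($c = \left(-2 + 4\right)^{2} = 2^{2} = 4$)
$w{\left(p \right)} = 2 - \frac{392}{p}$
$w{\left(c \right)} - H{\left(-72 - -97 \right)} = \left(2 - \frac{392}{4}\right) - \frac{1}{2 \left(-72 - -97\right)} = \left(2 - 98\right) - \frac{1}{2 \left(-72 + 97\right)} = \left(2 - 98\right) - \frac{1}{2 \cdot 25} = -96 - \frac{1}{2} \cdot \frac{1}{25} = -96 - \frac{1}{50} = - \frac{4801}{50}$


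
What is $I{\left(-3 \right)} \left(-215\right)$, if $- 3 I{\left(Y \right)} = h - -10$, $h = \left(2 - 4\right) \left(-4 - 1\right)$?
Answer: $\frac{4300}{3} \approx 1433.3$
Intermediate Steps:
$h = 10$ ($h = \left(-2\right) \left(-5\right) = 10$)
$I{\left(Y \right)} = - \frac{20}{3}$ ($I{\left(Y \right)} = - \frac{10 - -10}{3} = - \frac{10 + 10}{3} = \left(- \frac{1}{3}\right) 20 = - \frac{20}{3}$)
$I{\left(-3 \right)} \left(-215\right) = \left(- \frac{20}{3}\right) \left(-215\right) = \frac{4300}{3}$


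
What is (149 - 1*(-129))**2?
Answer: 77284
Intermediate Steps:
(149 - 1*(-129))**2 = (149 + 129)**2 = 278**2 = 77284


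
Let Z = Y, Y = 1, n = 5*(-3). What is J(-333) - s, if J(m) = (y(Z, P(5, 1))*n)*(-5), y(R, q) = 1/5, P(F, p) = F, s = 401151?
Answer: -401136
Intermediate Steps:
n = -15
Z = 1
y(R, q) = ⅕
J(m) = 15 (J(m) = ((⅕)*(-15))*(-5) = -3*(-5) = 15)
J(-333) - s = 15 - 1*401151 = 15 - 401151 = -401136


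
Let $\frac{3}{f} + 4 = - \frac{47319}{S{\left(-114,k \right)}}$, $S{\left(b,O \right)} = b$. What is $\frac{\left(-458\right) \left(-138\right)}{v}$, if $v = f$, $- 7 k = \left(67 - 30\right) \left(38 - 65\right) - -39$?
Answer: $\frac{164551614}{19} \approx 8.6606 \cdot 10^{6}$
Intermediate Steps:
$k = \frac{960}{7}$ ($k = - \frac{\left(67 - 30\right) \left(38 - 65\right) - -39}{7} = - \frac{37 \left(-27\right) + 39}{7} = - \frac{-999 + 39}{7} = \left(- \frac{1}{7}\right) \left(-960\right) = \frac{960}{7} \approx 137.14$)
$f = \frac{38}{5207}$ ($f = \frac{3}{-4 - \frac{47319}{-114}} = \frac{3}{-4 - - \frac{15773}{38}} = \frac{3}{-4 + \frac{15773}{38}} = \frac{3}{\frac{15621}{38}} = 3 \cdot \frac{38}{15621} = \frac{38}{5207} \approx 0.0072979$)
$v = \frac{38}{5207} \approx 0.0072979$
$\frac{\left(-458\right) \left(-138\right)}{v} = \frac{\left(-458\right) \left(-138\right)}{\frac{38}{5207}} = 63204 \cdot \frac{5207}{38} = \frac{164551614}{19}$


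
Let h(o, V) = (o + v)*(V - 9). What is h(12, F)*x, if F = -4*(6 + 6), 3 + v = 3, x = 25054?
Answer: -17136936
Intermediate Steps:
v = 0 (v = -3 + 3 = 0)
F = -48 (F = -4*12 = -48)
h(o, V) = o*(-9 + V) (h(o, V) = (o + 0)*(V - 9) = o*(-9 + V))
h(12, F)*x = (12*(-9 - 48))*25054 = (12*(-57))*25054 = -684*25054 = -17136936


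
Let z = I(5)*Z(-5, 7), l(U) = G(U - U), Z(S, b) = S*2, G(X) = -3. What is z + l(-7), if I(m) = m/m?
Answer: -13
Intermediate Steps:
Z(S, b) = 2*S
I(m) = 1
l(U) = -3
z = -10 (z = 1*(2*(-5)) = 1*(-10) = -10)
z + l(-7) = -10 - 3 = -13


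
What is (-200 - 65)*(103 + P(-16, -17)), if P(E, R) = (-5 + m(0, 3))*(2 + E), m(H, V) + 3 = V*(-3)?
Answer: -90365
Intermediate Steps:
m(H, V) = -3 - 3*V (m(H, V) = -3 + V*(-3) = -3 - 3*V)
P(E, R) = -34 - 17*E (P(E, R) = (-5 + (-3 - 3*3))*(2 + E) = (-5 + (-3 - 9))*(2 + E) = (-5 - 12)*(2 + E) = -17*(2 + E) = -34 - 17*E)
(-200 - 65)*(103 + P(-16, -17)) = (-200 - 65)*(103 + (-34 - 17*(-16))) = -265*(103 + (-34 + 272)) = -265*(103 + 238) = -265*341 = -90365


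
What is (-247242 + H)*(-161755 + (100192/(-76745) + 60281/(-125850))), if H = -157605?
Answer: 42166298791510560591/643890550 ≈ 6.5487e+10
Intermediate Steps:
(-247242 + H)*(-161755 + (100192/(-76745) + 60281/(-125850))) = (-247242 - 157605)*(-161755 + (100192/(-76745) + 60281/(-125850))) = -404847*(-161755 + (100192*(-1/76745) + 60281*(-1/125850))) = -404847*(-161755 + (-100192/76745 - 60281/125850)) = -404847*(-161755 - 3447085709/1931671650) = -404847*(-312460994831459/1931671650) = 42166298791510560591/643890550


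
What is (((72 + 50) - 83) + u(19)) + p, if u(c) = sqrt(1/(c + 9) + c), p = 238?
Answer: 277 + sqrt(3731)/14 ≈ 281.36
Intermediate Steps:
u(c) = sqrt(c + 1/(9 + c)) (u(c) = sqrt(1/(9 + c) + c) = sqrt(c + 1/(9 + c)))
(((72 + 50) - 83) + u(19)) + p = (((72 + 50) - 83) + sqrt((1 + 19*(9 + 19))/(9 + 19))) + 238 = ((122 - 83) + sqrt((1 + 19*28)/28)) + 238 = (39 + sqrt((1 + 532)/28)) + 238 = (39 + sqrt((1/28)*533)) + 238 = (39 + sqrt(533/28)) + 238 = (39 + sqrt(3731)/14) + 238 = 277 + sqrt(3731)/14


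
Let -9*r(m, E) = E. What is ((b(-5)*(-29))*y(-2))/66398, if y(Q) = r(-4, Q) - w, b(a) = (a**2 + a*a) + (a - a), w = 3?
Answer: 18125/298791 ≈ 0.060661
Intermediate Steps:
r(m, E) = -E/9
b(a) = 2*a**2 (b(a) = (a**2 + a**2) + 0 = 2*a**2 + 0 = 2*a**2)
y(Q) = -3 - Q/9 (y(Q) = -Q/9 - 1*3 = -Q/9 - 3 = -3 - Q/9)
((b(-5)*(-29))*y(-2))/66398 = (((2*(-5)**2)*(-29))*(-3 - 1/9*(-2)))/66398 = (((2*25)*(-29))*(-3 + 2/9))*(1/66398) = ((50*(-29))*(-25/9))*(1/66398) = -1450*(-25/9)*(1/66398) = (36250/9)*(1/66398) = 18125/298791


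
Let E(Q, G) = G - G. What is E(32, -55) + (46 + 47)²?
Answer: 8649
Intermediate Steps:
E(Q, G) = 0
E(32, -55) + (46 + 47)² = 0 + (46 + 47)² = 0 + 93² = 0 + 8649 = 8649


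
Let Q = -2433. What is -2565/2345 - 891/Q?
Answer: -276750/380359 ≈ -0.72760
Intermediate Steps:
-2565/2345 - 891/Q = -2565/2345 - 891/(-2433) = -2565*1/2345 - 891*(-1/2433) = -513/469 + 297/811 = -276750/380359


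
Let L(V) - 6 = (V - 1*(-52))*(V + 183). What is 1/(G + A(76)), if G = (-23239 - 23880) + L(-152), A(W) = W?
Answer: -1/50137 ≈ -1.9945e-5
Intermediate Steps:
L(V) = 6 + (52 + V)*(183 + V) (L(V) = 6 + (V - 1*(-52))*(V + 183) = 6 + (V + 52)*(183 + V) = 6 + (52 + V)*(183 + V))
G = -50213 (G = (-23239 - 23880) + (9522 + (-152)² + 235*(-152)) = -47119 + (9522 + 23104 - 35720) = -47119 - 3094 = -50213)
1/(G + A(76)) = 1/(-50213 + 76) = 1/(-50137) = -1/50137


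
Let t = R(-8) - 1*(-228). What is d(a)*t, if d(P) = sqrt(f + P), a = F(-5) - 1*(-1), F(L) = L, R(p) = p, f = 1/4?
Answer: 110*I*sqrt(15) ≈ 426.03*I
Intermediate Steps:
f = 1/4 ≈ 0.25000
t = 220 (t = -8 - 1*(-228) = -8 + 228 = 220)
a = -4 (a = -5 - 1*(-1) = -5 + 1 = -4)
d(P) = sqrt(1/4 + P)
d(a)*t = (sqrt(1 + 4*(-4))/2)*220 = (sqrt(1 - 16)/2)*220 = (sqrt(-15)/2)*220 = ((I*sqrt(15))/2)*220 = (I*sqrt(15)/2)*220 = 110*I*sqrt(15)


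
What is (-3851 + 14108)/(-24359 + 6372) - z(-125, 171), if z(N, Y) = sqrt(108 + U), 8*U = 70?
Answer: -10257/17987 - sqrt(467)/2 ≈ -11.375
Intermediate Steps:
U = 35/4 (U = (1/8)*70 = 35/4 ≈ 8.7500)
z(N, Y) = sqrt(467)/2 (z(N, Y) = sqrt(108 + 35/4) = sqrt(467/4) = sqrt(467)/2)
(-3851 + 14108)/(-24359 + 6372) - z(-125, 171) = (-3851 + 14108)/(-24359 + 6372) - sqrt(467)/2 = 10257/(-17987) - sqrt(467)/2 = 10257*(-1/17987) - sqrt(467)/2 = -10257/17987 - sqrt(467)/2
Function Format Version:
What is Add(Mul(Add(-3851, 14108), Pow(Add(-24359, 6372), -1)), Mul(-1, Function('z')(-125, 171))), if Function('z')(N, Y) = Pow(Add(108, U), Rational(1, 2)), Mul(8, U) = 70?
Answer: Add(Rational(-10257, 17987), Mul(Rational(-1, 2), Pow(467, Rational(1, 2)))) ≈ -11.375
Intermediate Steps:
U = Rational(35, 4) (U = Mul(Rational(1, 8), 70) = Rational(35, 4) ≈ 8.7500)
Function('z')(N, Y) = Mul(Rational(1, 2), Pow(467, Rational(1, 2))) (Function('z')(N, Y) = Pow(Add(108, Rational(35, 4)), Rational(1, 2)) = Pow(Rational(467, 4), Rational(1, 2)) = Mul(Rational(1, 2), Pow(467, Rational(1, 2))))
Add(Mul(Add(-3851, 14108), Pow(Add(-24359, 6372), -1)), Mul(-1, Function('z')(-125, 171))) = Add(Mul(Add(-3851, 14108), Pow(Add(-24359, 6372), -1)), Mul(-1, Mul(Rational(1, 2), Pow(467, Rational(1, 2))))) = Add(Mul(10257, Pow(-17987, -1)), Mul(Rational(-1, 2), Pow(467, Rational(1, 2)))) = Add(Mul(10257, Rational(-1, 17987)), Mul(Rational(-1, 2), Pow(467, Rational(1, 2)))) = Add(Rational(-10257, 17987), Mul(Rational(-1, 2), Pow(467, Rational(1, 2))))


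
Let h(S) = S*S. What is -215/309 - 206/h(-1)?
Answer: -63869/309 ≈ -206.70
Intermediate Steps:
h(S) = S**2
-215/309 - 206/h(-1) = -215/309 - 206/((-1)**2) = -215*1/309 - 206/1 = -215/309 - 206*1 = -215/309 - 206 = -63869/309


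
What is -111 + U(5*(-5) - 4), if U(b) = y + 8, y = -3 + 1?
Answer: -105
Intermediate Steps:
y = -2
U(b) = 6 (U(b) = -2 + 8 = 6)
-111 + U(5*(-5) - 4) = -111 + 6 = -105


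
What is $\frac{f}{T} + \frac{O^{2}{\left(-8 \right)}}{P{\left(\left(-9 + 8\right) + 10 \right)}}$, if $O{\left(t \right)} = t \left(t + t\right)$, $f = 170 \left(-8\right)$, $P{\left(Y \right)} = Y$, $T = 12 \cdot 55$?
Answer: $\frac{180020}{99} \approx 1818.4$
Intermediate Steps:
$T = 660$
$f = -1360$
$O{\left(t \right)} = 2 t^{2}$ ($O{\left(t \right)} = t 2 t = 2 t^{2}$)
$\frac{f}{T} + \frac{O^{2}{\left(-8 \right)}}{P{\left(\left(-9 + 8\right) + 10 \right)}} = - \frac{1360}{660} + \frac{\left(2 \left(-8\right)^{2}\right)^{2}}{\left(-9 + 8\right) + 10} = \left(-1360\right) \frac{1}{660} + \frac{\left(2 \cdot 64\right)^{2}}{-1 + 10} = - \frac{68}{33} + \frac{128^{2}}{9} = - \frac{68}{33} + 16384 \cdot \frac{1}{9} = - \frac{68}{33} + \frac{16384}{9} = \frac{180020}{99}$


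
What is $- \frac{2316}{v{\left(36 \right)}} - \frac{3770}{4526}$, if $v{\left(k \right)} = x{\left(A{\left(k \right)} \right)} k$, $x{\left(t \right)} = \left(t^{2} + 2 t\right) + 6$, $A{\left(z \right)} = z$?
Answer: $- \frac{8206729}{9328086} \approx -0.87979$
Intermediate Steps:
$x{\left(t \right)} = 6 + t^{2} + 2 t$
$v{\left(k \right)} = k \left(6 + k^{2} + 2 k\right)$ ($v{\left(k \right)} = \left(6 + k^{2} + 2 k\right) k = k \left(6 + k^{2} + 2 k\right)$)
$- \frac{2316}{v{\left(36 \right)}} - \frac{3770}{4526} = - \frac{2316}{36 \left(6 + 36^{2} + 2 \cdot 36\right)} - \frac{3770}{4526} = - \frac{2316}{36 \left(6 + 1296 + 72\right)} - \frac{1885}{2263} = - \frac{2316}{36 \cdot 1374} - \frac{1885}{2263} = - \frac{2316}{49464} - \frac{1885}{2263} = \left(-2316\right) \frac{1}{49464} - \frac{1885}{2263} = - \frac{193}{4122} - \frac{1885}{2263} = - \frac{8206729}{9328086}$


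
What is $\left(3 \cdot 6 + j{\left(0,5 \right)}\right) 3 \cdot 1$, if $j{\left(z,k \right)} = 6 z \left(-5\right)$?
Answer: $54$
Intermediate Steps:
$j{\left(z,k \right)} = - 30 z$
$\left(3 \cdot 6 + j{\left(0,5 \right)}\right) 3 \cdot 1 = \left(3 \cdot 6 - 0\right) 3 \cdot 1 = \left(18 + 0\right) 3 = 18 \cdot 3 = 54$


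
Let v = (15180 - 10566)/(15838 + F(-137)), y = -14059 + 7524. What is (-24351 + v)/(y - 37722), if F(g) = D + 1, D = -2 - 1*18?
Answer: 128401285/233367161 ≈ 0.55021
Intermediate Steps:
D = -20 (D = -2 - 18 = -20)
y = -6535
F(g) = -19 (F(g) = -20 + 1 = -19)
v = 1538/5273 (v = (15180 - 10566)/(15838 - 19) = 4614/15819 = 4614*(1/15819) = 1538/5273 ≈ 0.29167)
(-24351 + v)/(y - 37722) = (-24351 + 1538/5273)/(-6535 - 37722) = -128401285/5273/(-44257) = -128401285/5273*(-1/44257) = 128401285/233367161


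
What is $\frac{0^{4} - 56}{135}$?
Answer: $- \frac{56}{135} \approx -0.41481$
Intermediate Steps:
$\frac{0^{4} - 56}{135} = \left(0 - 56\right) \frac{1}{135} = \left(-56\right) \frac{1}{135} = - \frac{56}{135}$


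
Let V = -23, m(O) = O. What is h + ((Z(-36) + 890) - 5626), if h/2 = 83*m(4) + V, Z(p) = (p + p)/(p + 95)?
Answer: -243034/59 ≈ -4119.2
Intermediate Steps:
Z(p) = 2*p/(95 + p) (Z(p) = (2*p)/(95 + p) = 2*p/(95 + p))
h = 618 (h = 2*(83*4 - 23) = 2*(332 - 23) = 2*309 = 618)
h + ((Z(-36) + 890) - 5626) = 618 + ((2*(-36)/(95 - 36) + 890) - 5626) = 618 + ((2*(-36)/59 + 890) - 5626) = 618 + ((2*(-36)*(1/59) + 890) - 5626) = 618 + ((-72/59 + 890) - 5626) = 618 + (52438/59 - 5626) = 618 - 279496/59 = -243034/59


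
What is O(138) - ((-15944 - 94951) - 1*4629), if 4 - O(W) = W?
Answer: 115390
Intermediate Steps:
O(W) = 4 - W
O(138) - ((-15944 - 94951) - 1*4629) = (4 - 1*138) - ((-15944 - 94951) - 1*4629) = (4 - 138) - (-110895 - 4629) = -134 - 1*(-115524) = -134 + 115524 = 115390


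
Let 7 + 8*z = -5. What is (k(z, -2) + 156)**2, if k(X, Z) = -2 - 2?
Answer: 23104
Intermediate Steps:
z = -3/2 (z = -7/8 + (1/8)*(-5) = -7/8 - 5/8 = -3/2 ≈ -1.5000)
k(X, Z) = -4
(k(z, -2) + 156)**2 = (-4 + 156)**2 = 152**2 = 23104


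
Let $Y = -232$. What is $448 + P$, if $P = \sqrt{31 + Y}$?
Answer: $448 + i \sqrt{201} \approx 448.0 + 14.177 i$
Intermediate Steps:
$P = i \sqrt{201}$ ($P = \sqrt{31 - 232} = \sqrt{-201} = i \sqrt{201} \approx 14.177 i$)
$448 + P = 448 + i \sqrt{201}$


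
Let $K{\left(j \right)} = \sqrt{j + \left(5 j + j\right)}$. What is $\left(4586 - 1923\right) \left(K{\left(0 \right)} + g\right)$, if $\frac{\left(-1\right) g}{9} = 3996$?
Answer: $-95772132$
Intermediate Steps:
$g = -35964$ ($g = \left(-9\right) 3996 = -35964$)
$K{\left(j \right)} = \sqrt{7} \sqrt{j}$ ($K{\left(j \right)} = \sqrt{j + 6 j} = \sqrt{7 j} = \sqrt{7} \sqrt{j}$)
$\left(4586 - 1923\right) \left(K{\left(0 \right)} + g\right) = \left(4586 - 1923\right) \left(\sqrt{7} \sqrt{0} - 35964\right) = 2663 \left(\sqrt{7} \cdot 0 - 35964\right) = 2663 \left(0 - 35964\right) = 2663 \left(-35964\right) = -95772132$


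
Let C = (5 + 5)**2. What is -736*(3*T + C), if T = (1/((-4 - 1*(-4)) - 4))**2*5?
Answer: -74290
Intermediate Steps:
C = 100 (C = 10**2 = 100)
T = 5/16 (T = (1/((-4 + 4) - 4))**2*5 = (1/(0 - 4))**2*5 = (1/(-4))**2*5 = (-1/4)**2*5 = (1/16)*5 = 5/16 ≈ 0.31250)
-736*(3*T + C) = -736*(3*(5/16) + 100) = -736*(15/16 + 100) = -736*1615/16 = -74290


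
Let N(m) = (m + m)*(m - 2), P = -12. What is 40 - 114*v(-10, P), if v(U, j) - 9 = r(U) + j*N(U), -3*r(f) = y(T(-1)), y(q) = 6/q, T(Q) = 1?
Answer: 327562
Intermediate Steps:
N(m) = 2*m*(-2 + m) (N(m) = (2*m)*(-2 + m) = 2*m*(-2 + m))
r(f) = -2 (r(f) = -2/1 = -2)
v(U, j) = 7 + 2*U*j*(-2 + U) (v(U, j) = 9 + (-2 + j*(2*U*(-2 + U))) = 9 + (-2 + 2*U*j*(-2 + U)) = 7 + 2*U*j*(-2 + U))
40 - 114*v(-10, P) = 40 - 114*(7 + 2*(-10)*(-12)*(-2 - 10)) = 40 - 114*(7 + 2*(-10)*(-12)*(-12)) = 40 - 114*(7 - 2880) = 40 - 114*(-2873) = 40 + 327522 = 327562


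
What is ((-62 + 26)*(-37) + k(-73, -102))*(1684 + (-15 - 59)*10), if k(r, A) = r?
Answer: 1188496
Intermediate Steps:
((-62 + 26)*(-37) + k(-73, -102))*(1684 + (-15 - 59)*10) = ((-62 + 26)*(-37) - 73)*(1684 + (-15 - 59)*10) = (-36*(-37) - 73)*(1684 - 74*10) = (1332 - 73)*(1684 - 740) = 1259*944 = 1188496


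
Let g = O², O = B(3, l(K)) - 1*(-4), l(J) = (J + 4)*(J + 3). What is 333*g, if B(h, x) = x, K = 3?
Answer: 704628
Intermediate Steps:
l(J) = (3 + J)*(4 + J) (l(J) = (4 + J)*(3 + J) = (3 + J)*(4 + J))
O = 46 (O = (12 + 3² + 7*3) - 1*(-4) = (12 + 9 + 21) + 4 = 42 + 4 = 46)
g = 2116 (g = 46² = 2116)
333*g = 333*2116 = 704628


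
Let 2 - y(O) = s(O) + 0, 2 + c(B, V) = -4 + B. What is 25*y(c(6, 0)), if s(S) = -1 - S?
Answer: 75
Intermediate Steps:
c(B, V) = -6 + B (c(B, V) = -2 + (-4 + B) = -6 + B)
y(O) = 3 + O (y(O) = 2 - ((-1 - O) + 0) = 2 - (-1 - O) = 2 + (1 + O) = 3 + O)
25*y(c(6, 0)) = 25*(3 + (-6 + 6)) = 25*(3 + 0) = 25*3 = 75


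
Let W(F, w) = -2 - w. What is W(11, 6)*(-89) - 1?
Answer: 711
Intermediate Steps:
W(11, 6)*(-89) - 1 = (-2 - 1*6)*(-89) - 1 = (-2 - 6)*(-89) - 1 = -8*(-89) - 1 = 712 - 1 = 711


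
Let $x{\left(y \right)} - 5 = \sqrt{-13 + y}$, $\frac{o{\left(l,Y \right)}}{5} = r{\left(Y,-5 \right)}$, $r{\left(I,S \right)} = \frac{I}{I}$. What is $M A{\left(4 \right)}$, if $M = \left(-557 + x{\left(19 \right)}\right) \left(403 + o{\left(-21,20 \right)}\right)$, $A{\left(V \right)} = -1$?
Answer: $225216 - 408 \sqrt{6} \approx 2.2422 \cdot 10^{5}$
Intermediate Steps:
$r{\left(I,S \right)} = 1$
$o{\left(l,Y \right)} = 5$ ($o{\left(l,Y \right)} = 5 \cdot 1 = 5$)
$x{\left(y \right)} = 5 + \sqrt{-13 + y}$
$M = -225216 + 408 \sqrt{6}$ ($M = \left(-557 + \left(5 + \sqrt{-13 + 19}\right)\right) \left(403 + 5\right) = \left(-557 + \left(5 + \sqrt{6}\right)\right) 408 = \left(-552 + \sqrt{6}\right) 408 = -225216 + 408 \sqrt{6} \approx -2.2422 \cdot 10^{5}$)
$M A{\left(4 \right)} = \left(-225216 + 408 \sqrt{6}\right) \left(-1\right) = 225216 - 408 \sqrt{6}$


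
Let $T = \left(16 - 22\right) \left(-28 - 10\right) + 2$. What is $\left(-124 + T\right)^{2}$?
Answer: $11236$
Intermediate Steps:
$T = 230$ ($T = \left(-6\right) \left(-38\right) + 2 = 228 + 2 = 230$)
$\left(-124 + T\right)^{2} = \left(-124 + 230\right)^{2} = 106^{2} = 11236$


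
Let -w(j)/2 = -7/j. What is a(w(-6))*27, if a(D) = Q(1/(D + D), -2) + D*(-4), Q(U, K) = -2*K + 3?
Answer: 441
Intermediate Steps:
w(j) = 14/j (w(j) = -(-14)/j = 14/j)
Q(U, K) = 3 - 2*K
a(D) = 7 - 4*D (a(D) = (3 - 2*(-2)) + D*(-4) = (3 + 4) - 4*D = 7 - 4*D)
a(w(-6))*27 = (7 - 56/(-6))*27 = (7 - 56*(-1)/6)*27 = (7 - 4*(-7/3))*27 = (7 + 28/3)*27 = (49/3)*27 = 441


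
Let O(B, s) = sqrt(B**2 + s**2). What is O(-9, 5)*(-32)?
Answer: -32*sqrt(106) ≈ -329.46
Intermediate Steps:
O(-9, 5)*(-32) = sqrt((-9)**2 + 5**2)*(-32) = sqrt(81 + 25)*(-32) = sqrt(106)*(-32) = -32*sqrt(106)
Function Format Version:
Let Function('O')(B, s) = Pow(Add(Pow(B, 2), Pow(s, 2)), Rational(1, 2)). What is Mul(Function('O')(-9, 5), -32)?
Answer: Mul(-32, Pow(106, Rational(1, 2))) ≈ -329.46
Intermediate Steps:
Mul(Function('O')(-9, 5), -32) = Mul(Pow(Add(Pow(-9, 2), Pow(5, 2)), Rational(1, 2)), -32) = Mul(Pow(Add(81, 25), Rational(1, 2)), -32) = Mul(Pow(106, Rational(1, 2)), -32) = Mul(-32, Pow(106, Rational(1, 2)))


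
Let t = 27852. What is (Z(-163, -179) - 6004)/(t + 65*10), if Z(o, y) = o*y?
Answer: 23173/28502 ≈ 0.81303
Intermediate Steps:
(Z(-163, -179) - 6004)/(t + 65*10) = (-163*(-179) - 6004)/(27852 + 65*10) = (29177 - 6004)/(27852 + 650) = 23173/28502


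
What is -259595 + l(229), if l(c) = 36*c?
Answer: -251351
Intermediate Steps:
-259595 + l(229) = -259595 + 36*229 = -259595 + 8244 = -251351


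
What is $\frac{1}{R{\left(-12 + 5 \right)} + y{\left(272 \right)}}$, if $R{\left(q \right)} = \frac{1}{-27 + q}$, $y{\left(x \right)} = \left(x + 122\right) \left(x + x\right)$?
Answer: $\frac{34}{7287423} \approx 4.6656 \cdot 10^{-6}$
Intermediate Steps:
$y{\left(x \right)} = 2 x \left(122 + x\right)$ ($y{\left(x \right)} = \left(122 + x\right) 2 x = 2 x \left(122 + x\right)$)
$\frac{1}{R{\left(-12 + 5 \right)} + y{\left(272 \right)}} = \frac{1}{\frac{1}{-27 + \left(-12 + 5\right)} + 2 \cdot 272 \left(122 + 272\right)} = \frac{1}{\frac{1}{-27 - 7} + 2 \cdot 272 \cdot 394} = \frac{1}{\frac{1}{-34} + 214336} = \frac{1}{- \frac{1}{34} + 214336} = \frac{1}{\frac{7287423}{34}} = \frac{34}{7287423}$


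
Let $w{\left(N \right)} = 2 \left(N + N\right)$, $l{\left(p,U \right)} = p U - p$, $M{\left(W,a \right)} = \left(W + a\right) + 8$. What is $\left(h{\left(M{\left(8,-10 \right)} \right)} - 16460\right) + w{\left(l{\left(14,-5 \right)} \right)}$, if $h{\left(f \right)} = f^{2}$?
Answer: $-16760$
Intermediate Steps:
$M{\left(W,a \right)} = 8 + W + a$
$l{\left(p,U \right)} = - p + U p$ ($l{\left(p,U \right)} = U p - p = - p + U p$)
$w{\left(N \right)} = 4 N$ ($w{\left(N \right)} = 2 \cdot 2 N = 4 N$)
$\left(h{\left(M{\left(8,-10 \right)} \right)} - 16460\right) + w{\left(l{\left(14,-5 \right)} \right)} = \left(\left(8 + 8 - 10\right)^{2} - 16460\right) + 4 \cdot 14 \left(-1 - 5\right) = \left(6^{2} - 16460\right) + 4 \cdot 14 \left(-6\right) = \left(36 - 16460\right) + 4 \left(-84\right) = -16424 - 336 = -16760$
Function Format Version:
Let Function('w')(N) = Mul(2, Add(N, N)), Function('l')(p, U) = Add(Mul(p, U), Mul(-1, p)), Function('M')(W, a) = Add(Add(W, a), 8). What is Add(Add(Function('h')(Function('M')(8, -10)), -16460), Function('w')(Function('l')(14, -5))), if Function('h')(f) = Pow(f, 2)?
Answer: -16760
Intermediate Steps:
Function('M')(W, a) = Add(8, W, a)
Function('l')(p, U) = Add(Mul(-1, p), Mul(U, p)) (Function('l')(p, U) = Add(Mul(U, p), Mul(-1, p)) = Add(Mul(-1, p), Mul(U, p)))
Function('w')(N) = Mul(4, N) (Function('w')(N) = Mul(2, Mul(2, N)) = Mul(4, N))
Add(Add(Function('h')(Function('M')(8, -10)), -16460), Function('w')(Function('l')(14, -5))) = Add(Add(Pow(Add(8, 8, -10), 2), -16460), Mul(4, Mul(14, Add(-1, -5)))) = Add(Add(Pow(6, 2), -16460), Mul(4, Mul(14, -6))) = Add(Add(36, -16460), Mul(4, -84)) = Add(-16424, -336) = -16760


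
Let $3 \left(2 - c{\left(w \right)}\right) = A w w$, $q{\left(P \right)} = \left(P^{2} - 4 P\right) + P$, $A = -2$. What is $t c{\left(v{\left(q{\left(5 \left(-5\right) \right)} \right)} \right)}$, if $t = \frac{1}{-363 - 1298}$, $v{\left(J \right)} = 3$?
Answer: $- \frac{8}{1661} \approx -0.0048164$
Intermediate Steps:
$q{\left(P \right)} = P^{2} - 3 P$
$c{\left(w \right)} = 2 + \frac{2 w^{2}}{3}$ ($c{\left(w \right)} = 2 - \frac{- 2 w w}{3} = 2 - \frac{\left(-2\right) w^{2}}{3} = 2 + \frac{2 w^{2}}{3}$)
$t = - \frac{1}{1661}$ ($t = \frac{1}{-1661} = - \frac{1}{1661} \approx -0.00060205$)
$t c{\left(v{\left(q{\left(5 \left(-5\right) \right)} \right)} \right)} = - \frac{2 + \frac{2 \cdot 3^{2}}{3}}{1661} = - \frac{2 + \frac{2}{3} \cdot 9}{1661} = - \frac{2 + 6}{1661} = \left(- \frac{1}{1661}\right) 8 = - \frac{8}{1661}$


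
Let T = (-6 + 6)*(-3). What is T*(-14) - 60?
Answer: -60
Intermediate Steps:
T = 0 (T = 0*(-3) = 0)
T*(-14) - 60 = 0*(-14) - 60 = 0 - 60 = -60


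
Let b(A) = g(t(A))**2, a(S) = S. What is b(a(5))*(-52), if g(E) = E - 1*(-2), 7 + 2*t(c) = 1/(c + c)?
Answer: -10933/100 ≈ -109.33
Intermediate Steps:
t(c) = -7/2 + 1/(4*c) (t(c) = -7/2 + 1/(2*(c + c)) = -7/2 + 1/(2*((2*c))) = -7/2 + (1/(2*c))/2 = -7/2 + 1/(4*c))
g(E) = 2 + E (g(E) = E + 2 = 2 + E)
b(A) = (2 + (1 - 14*A)/(4*A))**2
b(a(5))*(-52) = ((1/16)*(1 - 6*5)**2/5**2)*(-52) = ((1/16)*(1/25)*(1 - 30)**2)*(-52) = ((1/16)*(1/25)*(-29)**2)*(-52) = ((1/16)*(1/25)*841)*(-52) = (841/400)*(-52) = -10933/100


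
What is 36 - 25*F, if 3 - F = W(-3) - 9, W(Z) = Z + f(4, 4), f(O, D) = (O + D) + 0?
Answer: -139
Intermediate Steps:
f(O, D) = D + O (f(O, D) = (D + O) + 0 = D + O)
W(Z) = 8 + Z (W(Z) = Z + (4 + 4) = Z + 8 = 8 + Z)
F = 7 (F = 3 - ((8 - 3) - 9) = 3 - (5 - 9) = 3 - 1*(-4) = 3 + 4 = 7)
36 - 25*F = 36 - 25*7 = 36 - 175 = -139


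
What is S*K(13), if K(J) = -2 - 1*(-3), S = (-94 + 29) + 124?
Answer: 59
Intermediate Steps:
S = 59 (S = -65 + 124 = 59)
K(J) = 1 (K(J) = -2 + 3 = 1)
S*K(13) = 59*1 = 59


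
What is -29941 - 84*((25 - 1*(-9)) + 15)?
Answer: -34057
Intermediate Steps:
-29941 - 84*((25 - 1*(-9)) + 15) = -29941 - 84*((25 + 9) + 15) = -29941 - 84*(34 + 15) = -29941 - 84*49 = -29941 - 1*4116 = -29941 - 4116 = -34057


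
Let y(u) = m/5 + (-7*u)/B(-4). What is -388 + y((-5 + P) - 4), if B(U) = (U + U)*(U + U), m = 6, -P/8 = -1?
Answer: -123741/320 ≈ -386.69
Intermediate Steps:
P = 8 (P = -8*(-1) = 8)
B(U) = 4*U² (B(U) = (2*U)*(2*U) = 4*U²)
y(u) = 6/5 - 7*u/64 (y(u) = 6/5 + (-7*u)/((4*(-4)²)) = 6*(⅕) + (-7*u)/((4*16)) = 6/5 - 7*u/64)
-388 + y((-5 + P) - 4) = -388 + (6/5 - 7*((-5 + 8) - 4)/64) = -388 + (6/5 - 7*(3 - 4)/64) = -388 + (6/5 - 7/64*(-1)) = -388 + (6/5 + 7/64) = -388 + 419/320 = -123741/320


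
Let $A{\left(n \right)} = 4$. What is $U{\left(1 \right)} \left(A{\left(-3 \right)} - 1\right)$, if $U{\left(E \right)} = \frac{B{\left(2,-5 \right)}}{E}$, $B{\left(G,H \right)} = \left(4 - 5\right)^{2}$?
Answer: $3$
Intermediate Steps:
$B{\left(G,H \right)} = 1$ ($B{\left(G,H \right)} = \left(-1\right)^{2} = 1$)
$U{\left(E \right)} = \frac{1}{E}$ ($U{\left(E \right)} = 1 \frac{1}{E} = \frac{1}{E}$)
$U{\left(1 \right)} \left(A{\left(-3 \right)} - 1\right) = \frac{4 - 1}{1} = 1 \cdot 3 = 3$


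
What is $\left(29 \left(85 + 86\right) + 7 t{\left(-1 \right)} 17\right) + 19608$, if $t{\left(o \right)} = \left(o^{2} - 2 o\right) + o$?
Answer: $24805$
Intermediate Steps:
$t{\left(o \right)} = o^{2} - o$
$\left(29 \left(85 + 86\right) + 7 t{\left(-1 \right)} 17\right) + 19608 = \left(29 \left(85 + 86\right) + 7 \left(- (-1 - 1)\right) 17\right) + 19608 = \left(29 \cdot 171 + 7 \left(\left(-1\right) \left(-2\right)\right) 17\right) + 19608 = \left(4959 + 7 \cdot 2 \cdot 17\right) + 19608 = \left(4959 + 14 \cdot 17\right) + 19608 = \left(4959 + 238\right) + 19608 = 5197 + 19608 = 24805$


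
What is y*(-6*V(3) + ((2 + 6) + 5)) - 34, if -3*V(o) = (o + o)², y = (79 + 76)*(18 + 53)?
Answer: 935391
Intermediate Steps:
y = 11005 (y = 155*71 = 11005)
V(o) = -4*o²/3 (V(o) = -(o + o)²/3 = -4*o²/3)
y*(-6*V(3) + ((2 + 6) + 5)) - 34 = 11005*(-(-8)*3² + ((2 + 6) + 5)) - 34 = 11005*(-(-8)*9 + (8 + 5)) - 34 = 11005*(-6*(-12) + 13) - 34 = 11005*(72 + 13) - 34 = 11005*85 - 34 = 935425 - 34 = 935391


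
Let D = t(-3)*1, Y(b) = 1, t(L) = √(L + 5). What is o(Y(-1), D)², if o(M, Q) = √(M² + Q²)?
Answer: 3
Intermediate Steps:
t(L) = √(5 + L)
D = √2 (D = √(5 - 3)*1 = √2*1 = √2 ≈ 1.4142)
o(Y(-1), D)² = (√(1² + (√2)²))² = (√(1 + 2))² = (√3)² = 3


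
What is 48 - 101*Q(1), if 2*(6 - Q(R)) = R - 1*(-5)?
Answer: -255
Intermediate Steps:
Q(R) = 7/2 - R/2 (Q(R) = 6 - (R - 1*(-5))/2 = 6 - (R + 5)/2 = 6 - (5 + R)/2 = 6 + (-5/2 - R/2) = 7/2 - R/2)
48 - 101*Q(1) = 48 - 101*(7/2 - ½*1) = 48 - 101*(7/2 - ½) = 48 - 101*3 = 48 - 303 = -255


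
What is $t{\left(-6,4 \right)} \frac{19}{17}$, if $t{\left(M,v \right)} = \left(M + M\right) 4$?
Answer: $- \frac{912}{17} \approx -53.647$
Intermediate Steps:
$t{\left(M,v \right)} = 8 M$ ($t{\left(M,v \right)} = 2 M 4 = 8 M$)
$t{\left(-6,4 \right)} \frac{19}{17} = 8 \left(-6\right) \frac{19}{17} = - 48 \cdot 19 \cdot \frac{1}{17} = \left(-48\right) \frac{19}{17} = - \frac{912}{17}$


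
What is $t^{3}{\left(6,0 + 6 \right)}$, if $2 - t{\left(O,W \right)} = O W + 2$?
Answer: $-46656$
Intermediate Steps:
$t{\left(O,W \right)} = - O W$ ($t{\left(O,W \right)} = 2 - \left(O W + 2\right) = 2 - \left(2 + O W\right) = - O W$)
$t^{3}{\left(6,0 + 6 \right)} = \left(\left(-1\right) 6 \left(0 + 6\right)\right)^{3} = \left(\left(-1\right) 6 \cdot 6\right)^{3} = \left(-36\right)^{3} = -46656$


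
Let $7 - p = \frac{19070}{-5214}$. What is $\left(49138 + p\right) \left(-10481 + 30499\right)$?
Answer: $\frac{2564917349900}{2607} \approx 9.8386 \cdot 10^{8}$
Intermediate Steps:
$p = \frac{27784}{2607}$ ($p = 7 - \frac{19070}{-5214} = 7 - 19070 \left(- \frac{1}{5214}\right) = 7 - - \frac{9535}{2607} = 7 + \frac{9535}{2607} = \frac{27784}{2607} \approx 10.657$)
$\left(49138 + p\right) \left(-10481 + 30499\right) = \left(49138 + \frac{27784}{2607}\right) \left(-10481 + 30499\right) = \frac{128130550}{2607} \cdot 20018 = \frac{2564917349900}{2607}$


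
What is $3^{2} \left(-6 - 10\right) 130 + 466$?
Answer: $-18254$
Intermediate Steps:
$3^{2} \left(-6 - 10\right) 130 + 466 = 9 \left(-16\right) 130 + 466 = \left(-144\right) 130 + 466 = -18720 + 466 = -18254$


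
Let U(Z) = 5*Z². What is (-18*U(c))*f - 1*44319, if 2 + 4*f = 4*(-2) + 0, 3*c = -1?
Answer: -44294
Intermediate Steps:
c = -⅓ (c = (⅓)*(-1) = -⅓ ≈ -0.33333)
f = -5/2 (f = -½ + (4*(-2) + 0)/4 = -½ + (-8 + 0)/4 = -½ + (¼)*(-8) = -½ - 2 = -5/2 ≈ -2.5000)
(-18*U(c))*f - 1*44319 = -90*(-⅓)²*(-5/2) - 1*44319 = -90/9*(-5/2) - 44319 = -18*5/9*(-5/2) - 44319 = -10*(-5/2) - 44319 = 25 - 44319 = -44294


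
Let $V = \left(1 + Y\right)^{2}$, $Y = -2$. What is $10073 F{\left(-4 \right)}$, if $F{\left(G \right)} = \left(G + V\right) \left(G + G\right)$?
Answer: $241752$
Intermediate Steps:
$V = 1$ ($V = \left(1 - 2\right)^{2} = \left(-1\right)^{2} = 1$)
$F{\left(G \right)} = 2 G \left(1 + G\right)$ ($F{\left(G \right)} = \left(G + 1\right) \left(G + G\right) = \left(1 + G\right) 2 G = 2 G \left(1 + G\right)$)
$10073 F{\left(-4 \right)} = 10073 \cdot 2 \left(-4\right) \left(1 - 4\right) = 10073 \cdot 2 \left(-4\right) \left(-3\right) = 10073 \cdot 24 = 241752$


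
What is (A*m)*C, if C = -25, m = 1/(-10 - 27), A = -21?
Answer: -525/37 ≈ -14.189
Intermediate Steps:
m = -1/37 (m = 1/(-37) = -1/37 ≈ -0.027027)
(A*m)*C = -21*(-1/37)*(-25) = (21/37)*(-25) = -525/37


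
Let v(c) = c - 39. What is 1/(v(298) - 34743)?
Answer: -1/34484 ≈ -2.8999e-5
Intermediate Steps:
v(c) = -39 + c
1/(v(298) - 34743) = 1/((-39 + 298) - 34743) = 1/(259 - 34743) = 1/(-34484) = -1/34484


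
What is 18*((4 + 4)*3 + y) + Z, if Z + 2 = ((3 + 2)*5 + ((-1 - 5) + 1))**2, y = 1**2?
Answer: 848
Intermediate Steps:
y = 1
Z = 398 (Z = -2 + ((3 + 2)*5 + ((-1 - 5) + 1))**2 = -2 + (5*5 + (-6 + 1))**2 = -2 + (25 - 5)**2 = -2 + 20**2 = -2 + 400 = 398)
18*((4 + 4)*3 + y) + Z = 18*((4 + 4)*3 + 1) + 398 = 18*(8*3 + 1) + 398 = 18*(24 + 1) + 398 = 18*25 + 398 = 450 + 398 = 848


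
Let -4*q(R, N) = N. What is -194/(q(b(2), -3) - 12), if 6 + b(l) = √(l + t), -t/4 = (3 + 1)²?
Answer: 776/45 ≈ 17.244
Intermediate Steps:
t = -64 (t = -4*(3 + 1)² = -4*4² = -4*16 = -64)
b(l) = -6 + √(-64 + l) (b(l) = -6 + √(l - 64) = -6 + √(-64 + l))
q(R, N) = -N/4
-194/(q(b(2), -3) - 12) = -194/(-¼*(-3) - 12) = -194/(¾ - 12) = -194/(-45/4) = -4/45*(-194) = 776/45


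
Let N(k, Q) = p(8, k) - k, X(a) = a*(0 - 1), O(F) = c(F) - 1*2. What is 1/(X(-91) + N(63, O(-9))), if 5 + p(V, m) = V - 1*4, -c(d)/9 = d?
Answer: 1/27 ≈ 0.037037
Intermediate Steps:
c(d) = -9*d
p(V, m) = -9 + V (p(V, m) = -5 + (V - 1*4) = -5 + (V - 4) = -5 + (-4 + V) = -9 + V)
O(F) = -2 - 9*F (O(F) = -9*F - 1*2 = -9*F - 2 = -2 - 9*F)
X(a) = -a (X(a) = a*(-1) = -a)
N(k, Q) = -1 - k (N(k, Q) = (-9 + 8) - k = -1 - k)
1/(X(-91) + N(63, O(-9))) = 1/(-1*(-91) + (-1 - 1*63)) = 1/(91 + (-1 - 63)) = 1/(91 - 64) = 1/27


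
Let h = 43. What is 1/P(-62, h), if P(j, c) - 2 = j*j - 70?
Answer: 1/3776 ≈ 0.00026483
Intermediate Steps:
P(j, c) = -68 + j² (P(j, c) = 2 + (j*j - 70) = 2 + (j² - 70) = 2 + (-70 + j²) = -68 + j²)
1/P(-62, h) = 1/(-68 + (-62)²) = 1/(-68 + 3844) = 1/3776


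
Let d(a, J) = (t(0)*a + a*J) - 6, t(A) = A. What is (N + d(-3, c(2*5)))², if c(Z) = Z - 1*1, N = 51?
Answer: 324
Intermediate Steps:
c(Z) = -1 + Z (c(Z) = Z - 1 = -1 + Z)
d(a, J) = -6 + J*a (d(a, J) = (0*a + a*J) - 6 = (0 + J*a) - 6 = J*a - 6 = -6 + J*a)
(N + d(-3, c(2*5)))² = (51 + (-6 + (-1 + 2*5)*(-3)))² = (51 + (-6 + (-1 + 10)*(-3)))² = (51 + (-6 + 9*(-3)))² = (51 + (-6 - 27))² = (51 - 33)² = 18² = 324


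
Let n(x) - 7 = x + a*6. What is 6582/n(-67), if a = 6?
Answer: -1097/4 ≈ -274.25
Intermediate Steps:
n(x) = 43 + x (n(x) = 7 + (x + 6*6) = 7 + (x + 36) = 7 + (36 + x) = 43 + x)
6582/n(-67) = 6582/(43 - 67) = 6582/(-24) = 6582*(-1/24) = -1097/4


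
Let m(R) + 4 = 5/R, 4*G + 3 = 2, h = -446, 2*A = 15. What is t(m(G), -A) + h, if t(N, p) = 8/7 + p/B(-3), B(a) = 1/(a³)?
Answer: -3393/14 ≈ -242.36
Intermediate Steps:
A = 15/2 (A = (½)*15 = 15/2 ≈ 7.5000)
G = -¼ (G = -¾ + (¼)*2 = -¾ + ½ = -¼ ≈ -0.25000)
m(R) = -4 + 5/R
B(a) = a⁻³
t(N, p) = 8/7 - 27*p (t(N, p) = 8/7 + p/((-3)⁻³) = 8*(⅐) + p/(-1/27) = 8/7 + p*(-27) = 8/7 - 27*p)
t(m(G), -A) + h = (8/7 - (-27)*15/2) - 446 = (8/7 - 27*(-15/2)) - 446 = (8/7 + 405/2) - 446 = 2851/14 - 446 = -3393/14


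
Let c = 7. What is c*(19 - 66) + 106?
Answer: -223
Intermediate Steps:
c*(19 - 66) + 106 = 7*(19 - 66) + 106 = 7*(-47) + 106 = -329 + 106 = -223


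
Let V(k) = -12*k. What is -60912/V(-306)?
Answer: -282/17 ≈ -16.588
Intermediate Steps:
-60912/V(-306) = -60912/((-12*(-306))) = -60912/3672 = -60912*1/3672 = -282/17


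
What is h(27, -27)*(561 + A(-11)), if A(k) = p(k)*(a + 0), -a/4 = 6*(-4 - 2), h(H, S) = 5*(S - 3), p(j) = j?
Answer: 153450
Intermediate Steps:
h(H, S) = -15 + 5*S (h(H, S) = 5*(-3 + S) = -15 + 5*S)
a = 144 (a = -24*(-4 - 2) = -24*(-6) = -4*(-36) = 144)
A(k) = 144*k (A(k) = k*(144 + 0) = k*144 = 144*k)
h(27, -27)*(561 + A(-11)) = (-15 + 5*(-27))*(561 + 144*(-11)) = (-15 - 135)*(561 - 1584) = -150*(-1023) = 153450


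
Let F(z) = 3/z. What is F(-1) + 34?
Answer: 31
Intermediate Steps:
F(-1) + 34 = 3/(-1) + 34 = 3*(-1) + 34 = -3 + 34 = 31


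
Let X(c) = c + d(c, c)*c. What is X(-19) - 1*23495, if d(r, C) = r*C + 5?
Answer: -30468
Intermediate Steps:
d(r, C) = 5 + C*r (d(r, C) = C*r + 5 = 5 + C*r)
X(c) = c + c*(5 + c²) (X(c) = c + (5 + c*c)*c = c + (5 + c²)*c = c + c*(5 + c²))
X(-19) - 1*23495 = -19*(6 + (-19)²) - 1*23495 = -19*(6 + 361) - 23495 = -19*367 - 23495 = -6973 - 23495 = -30468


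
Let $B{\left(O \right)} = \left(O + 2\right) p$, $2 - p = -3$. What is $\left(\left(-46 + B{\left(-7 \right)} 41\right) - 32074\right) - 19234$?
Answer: $-52379$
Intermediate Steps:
$p = 5$ ($p = 2 - -3 = 2 + 3 = 5$)
$B{\left(O \right)} = 10 + 5 O$ ($B{\left(O \right)} = \left(O + 2\right) 5 = \left(2 + O\right) 5 = 10 + 5 O$)
$\left(\left(-46 + B{\left(-7 \right)} 41\right) - 32074\right) - 19234 = \left(\left(-46 + \left(10 + 5 \left(-7\right)\right) 41\right) - 32074\right) - 19234 = \left(\left(-46 + \left(10 - 35\right) 41\right) - 32074\right) - 19234 = \left(\left(-46 - 1025\right) - 32074\right) - 19234 = \left(-1071 - 32074\right) - 19234 = -33145 - 19234 = -52379$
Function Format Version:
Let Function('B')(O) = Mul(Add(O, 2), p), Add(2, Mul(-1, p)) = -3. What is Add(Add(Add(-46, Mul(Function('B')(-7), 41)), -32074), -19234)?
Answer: -52379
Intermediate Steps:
p = 5 (p = Add(2, Mul(-1, -3)) = Add(2, 3) = 5)
Function('B')(O) = Add(10, Mul(5, O)) (Function('B')(O) = Mul(Add(O, 2), 5) = Mul(Add(2, O), 5) = Add(10, Mul(5, O)))
Add(Add(Add(-46, Mul(Function('B')(-7), 41)), -32074), -19234) = Add(Add(Add(-46, Mul(Add(10, Mul(5, -7)), 41)), -32074), -19234) = Add(Add(Add(-46, Mul(Add(10, -35), 41)), -32074), -19234) = Add(Add(Add(-46, Mul(-25, 41)), -32074), -19234) = Add(Add(Add(-46, -1025), -32074), -19234) = Add(Add(-1071, -32074), -19234) = Add(-33145, -19234) = -52379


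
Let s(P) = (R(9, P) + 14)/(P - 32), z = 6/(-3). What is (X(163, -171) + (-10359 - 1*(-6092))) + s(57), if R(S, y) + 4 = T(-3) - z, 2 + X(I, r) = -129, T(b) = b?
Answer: -109941/25 ≈ -4397.6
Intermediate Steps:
z = -2 (z = 6*(-1/3) = -2)
X(I, r) = -131 (X(I, r) = -2 - 129 = -131)
R(S, y) = -5 (R(S, y) = -4 + (-3 - 1*(-2)) = -4 + (-3 + 2) = -4 - 1 = -5)
s(P) = 9/(-32 + P) (s(P) = (-5 + 14)/(P - 32) = 9/(-32 + P))
(X(163, -171) + (-10359 - 1*(-6092))) + s(57) = (-131 + (-10359 - 1*(-6092))) + 9/(-32 + 57) = (-131 + (-10359 + 6092)) + 9/25 = (-131 - 4267) + 9*(1/25) = -4398 + 9/25 = -109941/25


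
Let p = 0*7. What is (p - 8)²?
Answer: 64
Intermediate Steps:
p = 0
(p - 8)² = (0 - 8)² = (-8)² = 64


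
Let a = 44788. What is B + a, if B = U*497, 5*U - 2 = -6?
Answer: 221952/5 ≈ 44390.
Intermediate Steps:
U = -⅘ (U = ⅖ + (⅕)*(-6) = ⅖ - 6/5 = -⅘ ≈ -0.80000)
B = -1988/5 (B = -⅘*497 = -1988/5 ≈ -397.60)
B + a = -1988/5 + 44788 = 221952/5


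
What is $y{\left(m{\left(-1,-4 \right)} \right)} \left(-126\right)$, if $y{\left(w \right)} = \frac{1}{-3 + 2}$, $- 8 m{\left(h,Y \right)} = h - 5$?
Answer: $126$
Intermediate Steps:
$m{\left(h,Y \right)} = \frac{5}{8} - \frac{h}{8}$ ($m{\left(h,Y \right)} = - \frac{h - 5}{8} = - \frac{-5 + h}{8} = \frac{5}{8} - \frac{h}{8}$)
$y{\left(w \right)} = -1$ ($y{\left(w \right)} = \frac{1}{-1} = -1$)
$y{\left(m{\left(-1,-4 \right)} \right)} \left(-126\right) = \left(-1\right) \left(-126\right) = 126$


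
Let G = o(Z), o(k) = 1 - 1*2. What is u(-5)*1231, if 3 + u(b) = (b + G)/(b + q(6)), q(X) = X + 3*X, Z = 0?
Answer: -77553/19 ≈ -4081.7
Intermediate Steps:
q(X) = 4*X
o(k) = -1 (o(k) = 1 - 2 = -1)
G = -1
u(b) = -3 + (-1 + b)/(24 + b) (u(b) = -3 + (b - 1)/(b + 4*6) = -3 + (-1 + b)/(b + 24) = -3 + (-1 + b)/(24 + b))
u(-5)*1231 = ((-73 - 2*(-5))/(24 - 5))*1231 = ((-73 + 10)/19)*1231 = ((1/19)*(-63))*1231 = -63/19*1231 = -77553/19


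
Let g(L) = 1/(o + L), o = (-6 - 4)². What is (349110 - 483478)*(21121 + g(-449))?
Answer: -990457163904/349 ≈ -2.8380e+9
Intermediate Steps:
o = 100 (o = (-10)² = 100)
g(L) = 1/(100 + L)
(349110 - 483478)*(21121 + g(-449)) = (349110 - 483478)*(21121 + 1/(100 - 449)) = -134368*(21121 + 1/(-349)) = -134368*(21121 - 1/349) = -134368*7371228/349 = -990457163904/349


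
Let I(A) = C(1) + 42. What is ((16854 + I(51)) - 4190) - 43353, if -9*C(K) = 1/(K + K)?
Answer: -551647/18 ≈ -30647.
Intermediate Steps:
C(K) = -1/(18*K) (C(K) = -1/(9*(K + K)) = -1/(2*K)/9 = -1/(18*K))
I(A) = 755/18 (I(A) = -1/18/1 + 42 = -1/18*1 + 42 = -1/18 + 42 = 755/18)
((16854 + I(51)) - 4190) - 43353 = ((16854 + 755/18) - 4190) - 43353 = (304127/18 - 4190) - 43353 = 228707/18 - 43353 = -551647/18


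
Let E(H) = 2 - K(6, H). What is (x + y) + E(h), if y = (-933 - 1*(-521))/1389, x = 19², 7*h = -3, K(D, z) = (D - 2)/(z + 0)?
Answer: 172253/463 ≈ 372.04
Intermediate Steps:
K(D, z) = (-2 + D)/z
h = -3/7 (h = (⅐)*(-3) = -3/7 ≈ -0.42857)
x = 361
E(H) = 2 - 4/H (E(H) = 2 - (-2 + 6)/H = 2 - 4/H)
y = -412/1389 (y = (-933 + 521)*(1/1389) = -412*1/1389 = -412/1389 ≈ -0.29662)
(x + y) + E(h) = (361 - 412/1389) + (2 - 4/(-3/7)) = 501017/1389 + (2 - 4*(-7/3)) = 501017/1389 + (2 + 28/3) = 501017/1389 + 34/3 = 172253/463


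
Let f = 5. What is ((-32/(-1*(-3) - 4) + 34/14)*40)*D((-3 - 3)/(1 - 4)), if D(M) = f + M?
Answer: 9640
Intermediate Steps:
D(M) = 5 + M
((-32/(-1*(-3) - 4) + 34/14)*40)*D((-3 - 3)/(1 - 4)) = ((-32/(-1*(-3) - 4) + 34/14)*40)*(5 + (-3 - 3)/(1 - 4)) = ((-32/(3 - 4) + 34*(1/14))*40)*(5 - 6/(-3)) = ((-32/(-1) + 17/7)*40)*(5 - 6*(-⅓)) = ((-32*(-1) + 17/7)*40)*(5 + 2) = ((32 + 17/7)*40)*7 = ((241/7)*40)*7 = (9640/7)*7 = 9640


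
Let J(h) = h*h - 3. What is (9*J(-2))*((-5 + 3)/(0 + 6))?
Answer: -3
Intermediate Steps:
J(h) = -3 + h² (J(h) = h² - 3 = -3 + h²)
(9*J(-2))*((-5 + 3)/(0 + 6)) = (9*(-3 + (-2)²))*((-5 + 3)/(0 + 6)) = (9*(-3 + 4))*(-2/6) = (9*1)*(-2*⅙) = 9*(-⅓) = -3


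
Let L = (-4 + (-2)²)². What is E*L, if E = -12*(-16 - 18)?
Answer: 0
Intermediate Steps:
L = 0 (L = (-4 + 4)² = 0² = 0)
E = 408 (E = -12*(-34) = 408)
E*L = 408*0 = 0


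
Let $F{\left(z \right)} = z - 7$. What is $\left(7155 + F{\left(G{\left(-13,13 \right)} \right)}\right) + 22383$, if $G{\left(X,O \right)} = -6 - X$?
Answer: $29538$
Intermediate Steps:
$F{\left(z \right)} = -7 + z$
$\left(7155 + F{\left(G{\left(-13,13 \right)} \right)}\right) + 22383 = \left(7155 - 0\right) + 22383 = \left(7155 + \left(-7 + \left(-6 + 13\right)\right)\right) + 22383 = \left(7155 + \left(-7 + 7\right)\right) + 22383 = \left(7155 + 0\right) + 22383 = 7155 + 22383 = 29538$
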